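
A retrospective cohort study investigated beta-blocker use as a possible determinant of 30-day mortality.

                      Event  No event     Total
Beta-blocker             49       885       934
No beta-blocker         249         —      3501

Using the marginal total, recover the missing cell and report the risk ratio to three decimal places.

The missing cell is in the unexposed row: 3501 − 249 = 3252.
So a = 49, b = 885, c = 249, d = 3252.
RR = [a/(a+b)] / [c/(c+d)] = (49/934) / (249/3501) = 0.05246/0.07112 = 0.73764

0.738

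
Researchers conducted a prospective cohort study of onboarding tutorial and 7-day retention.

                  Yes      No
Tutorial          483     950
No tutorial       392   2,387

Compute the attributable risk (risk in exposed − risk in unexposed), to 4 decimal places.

0.1960

Cells: a = 483, b = 950, c = 392, d = 2387.
Risk in exposed = 483/1433 = 0.337055; risk in unexposed = 392/2779 = 0.141058.
Risk difference = 0.337055 − 0.141058 = 0.195997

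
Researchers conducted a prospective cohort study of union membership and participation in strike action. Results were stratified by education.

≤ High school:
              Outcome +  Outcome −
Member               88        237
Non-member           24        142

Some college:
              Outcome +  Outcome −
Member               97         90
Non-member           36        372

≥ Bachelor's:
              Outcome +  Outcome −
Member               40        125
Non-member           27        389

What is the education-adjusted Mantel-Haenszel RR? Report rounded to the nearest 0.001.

RR_MH = Σ(aᵢ·n₀ᵢ/nᵢ) / Σ(cᵢ·n₁ᵢ/nᵢ), with n₁ᵢ = aᵢ+bᵢ (exposed), n₀ᵢ = cᵢ+dᵢ (unexposed), nᵢ = n₁ᵢ+n₀ᵢ.
Stratum 1 (≤ High school): n₁ = 325, n₀ = 166, n = 491; a·n₀/n = 88·166/491 = 29.7515; c·n₁/n = 24·325/491 = 15.8859
Stratum 2 (Some college): n₁ = 187, n₀ = 408, n = 595; a·n₀/n = 97·408/595 = 66.5143; c·n₁/n = 36·187/595 = 11.3143
Stratum 3 (≥ Bachelor's): n₁ = 165, n₀ = 416, n = 581; a·n₀/n = 40·416/581 = 28.6403; c·n₁/n = 27·165/581 = 7.6678
RR_MH = (29.7515 + 66.5143 + 28.6403) / (15.8859 + 11.3143 + 7.6678) = 124.9061 / 34.8680 = 3.58225

3.582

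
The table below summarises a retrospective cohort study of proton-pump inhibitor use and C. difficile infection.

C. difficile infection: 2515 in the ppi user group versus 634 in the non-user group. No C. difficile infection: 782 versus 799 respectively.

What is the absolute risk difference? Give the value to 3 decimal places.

From the description: a = 2515, b = 782, c = 634, d = 799.
Risk in exposed = 2515/3297 = 0.762815; risk in unexposed = 634/1433 = 0.442428.
Risk difference = 0.762815 − 0.442428 = 0.320386

0.320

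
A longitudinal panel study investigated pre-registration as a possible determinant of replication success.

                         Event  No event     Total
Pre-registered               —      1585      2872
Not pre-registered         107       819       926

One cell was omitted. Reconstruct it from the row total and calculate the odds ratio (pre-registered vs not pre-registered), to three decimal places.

The missing cell is in the exposed row: 2872 − 1585 = 1287.
So a = 1287, b = 1585, c = 107, d = 819.
OR = (a·d)/(b·c) = (1287 × 819) / (1585 × 107) = 1054053 / 169595 = 6.21512

6.215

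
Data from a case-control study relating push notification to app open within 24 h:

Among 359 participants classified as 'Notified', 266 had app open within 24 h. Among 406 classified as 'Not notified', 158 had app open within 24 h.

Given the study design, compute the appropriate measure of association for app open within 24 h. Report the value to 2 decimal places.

4.49

From the description: a = 266, b = 93, c = 158, d = 248.
This is a case-control study: participants were sampled on outcome status, so risks in the source population cannot be estimated directly — relative risk is not valid here. The odds ratio is the appropriate measure.
OR = (a·d)/(b·c) = (266 × 248) / (93 × 158) = 65968 / 14694 = 4.48945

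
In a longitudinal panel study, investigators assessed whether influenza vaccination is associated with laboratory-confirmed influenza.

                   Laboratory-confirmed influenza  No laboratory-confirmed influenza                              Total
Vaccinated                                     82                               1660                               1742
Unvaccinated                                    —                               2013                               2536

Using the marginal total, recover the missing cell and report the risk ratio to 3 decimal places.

The missing cell is in the unexposed row: 2536 − 2013 = 523.
So a = 82, b = 1660, c = 523, d = 2013.
RR = [a/(a+b)] / [c/(c+d)] = (82/1742) / (523/2536) = 0.04707/0.20623 = 0.22825

0.228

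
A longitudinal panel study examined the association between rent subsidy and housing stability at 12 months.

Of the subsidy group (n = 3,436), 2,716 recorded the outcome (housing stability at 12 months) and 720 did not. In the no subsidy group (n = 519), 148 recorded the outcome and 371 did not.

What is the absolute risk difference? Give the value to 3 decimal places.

From the description: a = 2716, b = 720, c = 148, d = 371.
Risk in exposed = 2716/3436 = 0.790454; risk in unexposed = 148/519 = 0.285164.
Risk difference = 0.790454 − 0.285164 = 0.505290

0.505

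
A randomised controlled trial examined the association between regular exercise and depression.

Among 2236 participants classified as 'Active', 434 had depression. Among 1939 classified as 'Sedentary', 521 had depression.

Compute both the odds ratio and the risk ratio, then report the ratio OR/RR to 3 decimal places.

0.907

From the description: a = 434, b = 1802, c = 521, d = 1418.
OR = (434·1418)/(1802·521) = 615412/938842 = 0.65550
Risk in exposed = 434/2236 = 0.19410; risk in unexposed = 521/1939 = 0.26870; RR = 0.72237
OR/RR = 0.65550 / 0.72237 = 0.90743
The outcome is not rare, so the OR lies further from 1 than the RR.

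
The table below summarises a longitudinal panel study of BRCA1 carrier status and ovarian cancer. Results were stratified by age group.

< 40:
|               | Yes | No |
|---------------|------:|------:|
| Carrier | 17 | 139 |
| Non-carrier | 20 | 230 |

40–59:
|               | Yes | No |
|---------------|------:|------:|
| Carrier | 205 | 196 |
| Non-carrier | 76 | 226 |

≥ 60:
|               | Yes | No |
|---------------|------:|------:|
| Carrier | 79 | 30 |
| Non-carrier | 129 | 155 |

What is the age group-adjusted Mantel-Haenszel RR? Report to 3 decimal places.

RR_MH = Σ(aᵢ·n₀ᵢ/nᵢ) / Σ(cᵢ·n₁ᵢ/nᵢ), with n₁ᵢ = aᵢ+bᵢ (exposed), n₀ᵢ = cᵢ+dᵢ (unexposed), nᵢ = n₁ᵢ+n₀ᵢ.
Stratum 1 (< 40): n₁ = 156, n₀ = 250, n = 406; a·n₀/n = 17·250/406 = 10.4680; c·n₁/n = 20·156/406 = 7.6847
Stratum 2 (40–59): n₁ = 401, n₀ = 302, n = 703; a·n₀/n = 205·302/703 = 88.0654; c·n₁/n = 76·401/703 = 43.3514
Stratum 3 (≥ 60): n₁ = 109, n₀ = 284, n = 393; a·n₀/n = 79·284/393 = 57.0891; c·n₁/n = 129·109/393 = 35.7786
RR_MH = (10.4680 + 88.0654 + 57.0891) / (7.6847 + 43.3514 + 35.7786) = 155.6225 / 86.8147 = 1.79258

1.793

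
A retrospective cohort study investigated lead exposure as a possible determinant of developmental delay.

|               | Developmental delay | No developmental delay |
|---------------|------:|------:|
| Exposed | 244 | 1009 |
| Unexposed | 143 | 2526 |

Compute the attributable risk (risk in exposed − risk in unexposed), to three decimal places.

Cells: a = 244, b = 1009, c = 143, d = 2526.
Risk in exposed = 244/1253 = 0.194733; risk in unexposed = 143/2669 = 0.053578.
Risk difference = 0.194733 − 0.053578 = 0.141155

0.141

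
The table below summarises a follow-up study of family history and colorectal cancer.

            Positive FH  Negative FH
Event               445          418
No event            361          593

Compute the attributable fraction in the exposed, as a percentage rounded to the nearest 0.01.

25.11

Reading the table with exposure as columns: a = 445 (Positive FH, case), b = 361 (Positive FH, non-case), c = 418 (Negative FH, case), d = 593.
Risk in exposed = 445/806 = 0.55211; risk in unexposed = 418/1011 = 0.41345.
RR = 0.55211/0.41345 = 1.33536
AR% = (RR − 1)/RR × 100 = (1.33536 − 1)/1.33536 × 100 = 25.1141%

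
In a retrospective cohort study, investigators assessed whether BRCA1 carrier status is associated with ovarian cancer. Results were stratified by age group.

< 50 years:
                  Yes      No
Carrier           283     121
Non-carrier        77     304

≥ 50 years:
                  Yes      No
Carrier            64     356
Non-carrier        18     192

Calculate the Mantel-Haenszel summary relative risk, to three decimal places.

3.074

RR_MH = Σ(aᵢ·n₀ᵢ/nᵢ) / Σ(cᵢ·n₁ᵢ/nᵢ), with n₁ᵢ = aᵢ+bᵢ (exposed), n₀ᵢ = cᵢ+dᵢ (unexposed), nᵢ = n₁ᵢ+n₀ᵢ.
Stratum 1 (< 50 years): n₁ = 404, n₀ = 381, n = 785; a·n₀/n = 283·381/785 = 137.3541; c·n₁/n = 77·404/785 = 39.6280
Stratum 2 (≥ 50 years): n₁ = 420, n₀ = 210, n = 630; a·n₀/n = 64·210/630 = 21.3333; c·n₁/n = 18·420/630 = 12.0000
RR_MH = (137.3541 + 21.3333) / (39.6280 + 12.0000) = 158.6875 / 51.6280 = 3.07367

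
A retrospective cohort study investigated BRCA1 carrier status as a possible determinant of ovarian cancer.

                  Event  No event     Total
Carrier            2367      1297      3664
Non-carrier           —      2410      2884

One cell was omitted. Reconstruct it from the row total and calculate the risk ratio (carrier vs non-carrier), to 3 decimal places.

3.931

The missing cell is in the unexposed row: 2884 − 2410 = 474.
So a = 2367, b = 1297, c = 474, d = 2410.
RR = [a/(a+b)] / [c/(c+d)] = (2367/3664) / (474/2884) = 0.64602/0.16436 = 3.93061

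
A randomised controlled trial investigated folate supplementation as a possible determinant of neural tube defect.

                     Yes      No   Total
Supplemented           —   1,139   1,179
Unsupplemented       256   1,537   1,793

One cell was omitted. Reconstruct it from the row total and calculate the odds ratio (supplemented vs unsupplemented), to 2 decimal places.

The missing cell is in the exposed row: 1179 − 1139 = 40.
So a = 40, b = 1139, c = 256, d = 1537.
OR = (a·d)/(b·c) = (40 × 1537) / (1139 × 256) = 61480 / 291584 = 0.21085

0.21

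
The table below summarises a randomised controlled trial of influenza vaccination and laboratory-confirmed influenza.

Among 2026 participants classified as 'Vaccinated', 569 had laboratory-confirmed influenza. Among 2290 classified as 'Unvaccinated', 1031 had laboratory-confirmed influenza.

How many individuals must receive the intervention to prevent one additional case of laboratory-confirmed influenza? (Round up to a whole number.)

6

Risk in treated group = 569/2026 = 0.28085; risk in control = 1031/2290 = 0.45022.
Absolute risk reduction = 0.45022 − 0.28085 = 0.16937
NNT = 1 / ARR = 1 / 0.16937 = 5.904 → round up → 6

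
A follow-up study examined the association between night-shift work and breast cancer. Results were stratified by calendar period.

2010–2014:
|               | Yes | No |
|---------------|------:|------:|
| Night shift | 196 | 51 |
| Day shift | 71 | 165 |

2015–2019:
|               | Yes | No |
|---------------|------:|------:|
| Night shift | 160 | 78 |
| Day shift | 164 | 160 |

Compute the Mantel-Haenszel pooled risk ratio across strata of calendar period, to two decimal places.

RR_MH = Σ(aᵢ·n₀ᵢ/nᵢ) / Σ(cᵢ·n₁ᵢ/nᵢ), with n₁ᵢ = aᵢ+bᵢ (exposed), n₀ᵢ = cᵢ+dᵢ (unexposed), nᵢ = n₁ᵢ+n₀ᵢ.
Stratum 1 (2010–2014): n₁ = 247, n₀ = 236, n = 483; a·n₀/n = 196·236/483 = 95.7681; c·n₁/n = 71·247/483 = 36.3085
Stratum 2 (2015–2019): n₁ = 238, n₀ = 324, n = 562; a·n₀/n = 160·324/562 = 92.2420; c·n₁/n = 164·238/562 = 69.4520
RR_MH = (95.7681 + 92.2420) / (36.3085 + 69.4520) = 188.0101 / 105.7604 = 1.77770

1.78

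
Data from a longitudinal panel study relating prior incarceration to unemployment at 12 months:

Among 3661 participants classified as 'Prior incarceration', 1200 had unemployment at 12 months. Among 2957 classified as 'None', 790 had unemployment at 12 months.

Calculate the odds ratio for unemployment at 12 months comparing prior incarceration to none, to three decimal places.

From the description: a = 1200, b = 2461, c = 790, d = 2167.
OR = (a·d)/(b·c) = (1200 × 2167) / (2461 × 790) = 2600400 / 1944190 = 1.33752
The odds of unemployment at 12 months are about 1.34 times as high in the prior incarceration group.

1.338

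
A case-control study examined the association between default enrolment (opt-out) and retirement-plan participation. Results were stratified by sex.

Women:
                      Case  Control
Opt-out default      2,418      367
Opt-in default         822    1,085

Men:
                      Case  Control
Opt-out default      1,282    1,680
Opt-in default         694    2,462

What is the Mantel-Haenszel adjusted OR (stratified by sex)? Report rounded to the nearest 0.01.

4.22

OR_MH = Σ(aᵢdᵢ/nᵢ) / Σ(bᵢcᵢ/nᵢ), where nᵢ is the stratum total.
Stratum 1 (Women): n = 4692; a·d/n = 2418·1085/4692 = 559.1496; b·c/n = 367·822/4692 = 64.2954
Stratum 2 (Men): n = 6118; a·d/n = 1282·2462/6118 = 515.9013; b·c/n = 1680·694/6118 = 190.5721
OR_MH = (559.1496 + 515.9013) / (64.2954 + 190.5721) = 1075.0509 / 254.8675 = 4.21808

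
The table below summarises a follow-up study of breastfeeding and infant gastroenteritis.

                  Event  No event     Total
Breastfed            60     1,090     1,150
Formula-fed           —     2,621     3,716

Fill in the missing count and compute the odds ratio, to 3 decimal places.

The missing cell is in the unexposed row: 3716 − 2621 = 1095.
So a = 60, b = 1090, c = 1095, d = 2621.
OR = (a·d)/(b·c) = (60 × 2621) / (1090 × 1095) = 157260 / 1193550 = 0.13176

0.132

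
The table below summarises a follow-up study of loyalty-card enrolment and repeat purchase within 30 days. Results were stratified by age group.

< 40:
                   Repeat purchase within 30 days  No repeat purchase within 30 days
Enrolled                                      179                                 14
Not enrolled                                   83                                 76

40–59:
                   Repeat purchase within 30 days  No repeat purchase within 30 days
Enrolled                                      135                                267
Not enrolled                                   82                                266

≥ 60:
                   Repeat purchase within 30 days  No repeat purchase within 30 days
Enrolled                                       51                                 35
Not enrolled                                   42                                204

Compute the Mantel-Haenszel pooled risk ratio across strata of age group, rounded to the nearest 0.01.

RR_MH = Σ(aᵢ·n₀ᵢ/nᵢ) / Σ(cᵢ·n₁ᵢ/nᵢ), with n₁ᵢ = aᵢ+bᵢ (exposed), n₀ᵢ = cᵢ+dᵢ (unexposed), nᵢ = n₁ᵢ+n₀ᵢ.
Stratum 1 (< 40): n₁ = 193, n₀ = 159, n = 352; a·n₀/n = 179·159/352 = 80.8551; c·n₁/n = 83·193/352 = 45.5085
Stratum 2 (40–59): n₁ = 402, n₀ = 348, n = 750; a·n₀/n = 135·348/750 = 62.6400; c·n₁/n = 82·402/750 = 43.9520
Stratum 3 (≥ 60): n₁ = 86, n₀ = 246, n = 332; a·n₀/n = 51·246/332 = 37.7892; c·n₁/n = 42·86/332 = 10.8795
RR_MH = (80.8551 + 62.6400 + 37.7892) / (45.5085 + 43.9520 + 10.8795) = 181.2843 / 100.3400 = 1.80670

1.81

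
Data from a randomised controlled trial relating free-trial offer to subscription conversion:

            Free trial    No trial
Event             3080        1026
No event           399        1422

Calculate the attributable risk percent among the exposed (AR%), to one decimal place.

Reading the table with exposure as columns: a = 3080 (Free trial, case), b = 399 (Free trial, non-case), c = 1026 (No trial, case), d = 1422.
Risk in exposed = 3080/3479 = 0.88531; risk in unexposed = 1026/2448 = 0.41912.
RR = 0.88531/0.41912 = 2.11232
AR% = (RR − 1)/RR × 100 = (2.11232 − 1)/2.11232 × 100 = 52.6588%

52.7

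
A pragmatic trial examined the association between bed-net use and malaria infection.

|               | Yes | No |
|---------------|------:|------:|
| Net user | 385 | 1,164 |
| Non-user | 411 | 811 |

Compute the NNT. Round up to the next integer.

12

Risk in treated group = 385/1549 = 0.24855; risk in control = 411/1222 = 0.33633.
Absolute risk reduction = 0.33633 − 0.24855 = 0.08779
NNT = 1 / ARR = 1 / 0.08779 = 11.391 → round up → 12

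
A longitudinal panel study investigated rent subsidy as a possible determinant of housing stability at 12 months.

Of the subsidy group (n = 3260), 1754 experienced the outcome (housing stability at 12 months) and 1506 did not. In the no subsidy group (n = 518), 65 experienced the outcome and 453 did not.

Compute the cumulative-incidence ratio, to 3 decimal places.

4.288

From the description: a = 1754, b = 1506, c = 65, d = 453.
Risk in exposed = 1754/3260 = 0.53804; risk in unexposed = 65/518 = 0.12548.
RR = 0.53804 / 0.12548 = 4.28774
The risk among the exposed is 4.29 times that among the unexposed.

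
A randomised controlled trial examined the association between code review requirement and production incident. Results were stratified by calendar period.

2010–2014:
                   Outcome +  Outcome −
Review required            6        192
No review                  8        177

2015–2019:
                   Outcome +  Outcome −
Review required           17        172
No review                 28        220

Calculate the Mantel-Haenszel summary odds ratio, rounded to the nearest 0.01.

OR_MH = Σ(aᵢdᵢ/nᵢ) / Σ(bᵢcᵢ/nᵢ), where nᵢ is the stratum total.
Stratum 1 (2010–2014): n = 383; a·d/n = 6·177/383 = 2.7728; b·c/n = 192·8/383 = 4.0104
Stratum 2 (2015–2019): n = 437; a·d/n = 17·220/437 = 8.5584; b·c/n = 172·28/437 = 11.0206
OR_MH = (2.7728 + 8.5584) / (4.0104 + 11.0206) = 11.3312 / 15.0310 = 0.75385

0.75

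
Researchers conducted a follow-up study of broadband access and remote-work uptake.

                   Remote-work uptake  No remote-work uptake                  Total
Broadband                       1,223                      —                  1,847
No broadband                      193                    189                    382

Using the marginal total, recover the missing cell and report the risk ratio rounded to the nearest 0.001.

The missing cell is in the exposed row: 1847 − 1223 = 624.
So a = 1223, b = 624, c = 193, d = 189.
RR = [a/(a+b)] / [c/(c+d)] = (1223/1847) / (193/382) = 0.66215/0.50524 = 1.31059

1.311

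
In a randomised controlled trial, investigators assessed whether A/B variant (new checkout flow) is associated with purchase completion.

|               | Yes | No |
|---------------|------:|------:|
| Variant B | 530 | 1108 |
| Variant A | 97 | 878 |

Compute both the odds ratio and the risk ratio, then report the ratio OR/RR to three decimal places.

1.331

Cells: a = 530, b = 1108, c = 97, d = 878.
OR = (530·878)/(1108·97) = 465340/107476 = 4.32971
Risk in exposed = 530/1638 = 0.32357; risk in unexposed = 97/975 = 0.09949; RR = 3.25233
OR/RR = 4.32971 / 3.25233 = 1.33126
The outcome is not rare, so the OR lies further from 1 than the RR.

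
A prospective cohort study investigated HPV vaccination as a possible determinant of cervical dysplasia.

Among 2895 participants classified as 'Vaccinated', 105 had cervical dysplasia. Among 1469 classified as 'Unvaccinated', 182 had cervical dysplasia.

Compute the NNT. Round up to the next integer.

Risk in treated group = 105/2895 = 0.03627; risk in control = 182/1469 = 0.12389.
Absolute risk reduction = 0.12389 − 0.03627 = 0.08762
NNT = 1 / ARR = 1 / 0.08762 = 11.412 → round up → 12

12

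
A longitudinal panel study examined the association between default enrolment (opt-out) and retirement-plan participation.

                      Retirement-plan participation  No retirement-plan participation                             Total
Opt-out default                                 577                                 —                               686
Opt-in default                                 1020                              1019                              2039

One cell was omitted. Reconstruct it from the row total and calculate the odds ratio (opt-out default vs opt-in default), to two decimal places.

The missing cell is in the exposed row: 686 − 577 = 109.
So a = 577, b = 109, c = 1020, d = 1019.
OR = (a·d)/(b·c) = (577 × 1019) / (109 × 1020) = 587963 / 111180 = 5.28839

5.29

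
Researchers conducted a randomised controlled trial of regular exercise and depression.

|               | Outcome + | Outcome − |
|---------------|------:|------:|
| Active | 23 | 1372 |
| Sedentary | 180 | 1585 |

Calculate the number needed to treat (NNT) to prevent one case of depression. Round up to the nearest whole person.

12

Risk in treated group = 23/1395 = 0.01649; risk in control = 180/1765 = 0.10198.
Absolute risk reduction = 0.10198 − 0.01649 = 0.08550
NNT = 1 / ARR = 1 / 0.08550 = 11.697 → round up → 12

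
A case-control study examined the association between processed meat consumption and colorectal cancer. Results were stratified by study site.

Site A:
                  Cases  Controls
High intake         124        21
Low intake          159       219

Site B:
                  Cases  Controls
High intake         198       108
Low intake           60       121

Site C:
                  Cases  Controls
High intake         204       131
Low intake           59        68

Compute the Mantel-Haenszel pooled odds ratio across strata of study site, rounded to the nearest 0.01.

OR_MH = Σ(aᵢdᵢ/nᵢ) / Σ(bᵢcᵢ/nᵢ), where nᵢ is the stratum total.
Stratum 1 (Site A): n = 523; a·d/n = 124·219/523 = 51.9235; b·c/n = 21·159/523 = 6.3843
Stratum 2 (Site B): n = 487; a·d/n = 198·121/487 = 49.1951; b·c/n = 108·60/487 = 13.3060
Stratum 3 (Site C): n = 462; a·d/n = 204·68/462 = 30.0260; b·c/n = 131·59/462 = 16.7294
OR_MH = (51.9235 + 49.1951 + 30.0260) / (6.3843 + 13.3060 + 16.7294) = 131.1446 / 36.4197 = 3.60092

3.60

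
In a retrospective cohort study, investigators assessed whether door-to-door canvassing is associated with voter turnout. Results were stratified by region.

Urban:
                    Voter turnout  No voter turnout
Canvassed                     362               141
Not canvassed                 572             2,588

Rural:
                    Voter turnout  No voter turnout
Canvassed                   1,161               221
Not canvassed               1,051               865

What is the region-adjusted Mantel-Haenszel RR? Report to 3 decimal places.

1.901

RR_MH = Σ(aᵢ·n₀ᵢ/nᵢ) / Σ(cᵢ·n₁ᵢ/nᵢ), with n₁ᵢ = aᵢ+bᵢ (exposed), n₀ᵢ = cᵢ+dᵢ (unexposed), nᵢ = n₁ᵢ+n₀ᵢ.
Stratum 1 (Urban): n₁ = 503, n₀ = 3160, n = 3663; a·n₀/n = 362·3160/3663 = 312.2905; c·n₁/n = 572·503/3663 = 78.5465
Stratum 2 (Rural): n₁ = 1382, n₀ = 1916, n = 3298; a·n₀/n = 1161·1916/3298 = 674.4924; c·n₁/n = 1051·1382/3298 = 440.4130
RR_MH = (312.2905 + 674.4924) / (78.5465 + 440.4130) = 986.7829 / 518.9595 = 1.90146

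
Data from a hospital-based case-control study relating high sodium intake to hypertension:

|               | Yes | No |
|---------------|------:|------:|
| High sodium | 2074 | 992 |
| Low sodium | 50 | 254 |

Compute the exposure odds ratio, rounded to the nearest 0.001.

Cells: a = 2074, b = 992, c = 50, d = 254.
OR = (a·d)/(b·c) = (2074 × 254) / (992 × 50) = 526796 / 49600 = 10.62089
The odds of hypertension are about 10.62 times as high in the high sodium group.

10.621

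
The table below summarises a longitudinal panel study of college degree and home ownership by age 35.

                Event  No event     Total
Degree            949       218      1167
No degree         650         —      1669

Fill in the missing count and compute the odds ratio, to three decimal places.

6.824

The missing cell is in the unexposed row: 1669 − 650 = 1019.
So a = 949, b = 218, c = 650, d = 1019.
OR = (a·d)/(b·c) = (949 × 1019) / (218 × 650) = 967031 / 141700 = 6.82450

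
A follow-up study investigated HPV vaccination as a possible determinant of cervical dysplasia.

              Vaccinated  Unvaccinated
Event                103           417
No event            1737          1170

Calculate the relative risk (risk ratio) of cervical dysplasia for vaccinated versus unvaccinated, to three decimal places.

0.213

Reading the table with exposure as columns: a = 103 (Vaccinated, case), b = 1737 (Vaccinated, non-case), c = 417 (Unvaccinated, case), d = 1170.
Risk in exposed = 103/1840 = 0.05598; risk in unexposed = 417/1587 = 0.26276.
RR = 0.05598 / 0.26276 = 0.21304
The risk is 79% lower among the exposed than among the unexposed.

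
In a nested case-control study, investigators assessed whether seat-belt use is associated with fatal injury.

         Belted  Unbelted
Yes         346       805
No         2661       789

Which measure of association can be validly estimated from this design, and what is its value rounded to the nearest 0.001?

0.127

Reading the table with exposure as columns: a = 346 (Belted, case), b = 2661 (Belted, non-case), c = 805 (Unbelted, case), d = 789.
This is a nested case-control study: participants were sampled on outcome status, so risks in the source population cannot be estimated directly — relative risk is not valid here. The odds ratio is the appropriate measure.
OR = (a·d)/(b·c) = (346 × 789) / (2661 × 805) = 272994 / 2142105 = 0.12744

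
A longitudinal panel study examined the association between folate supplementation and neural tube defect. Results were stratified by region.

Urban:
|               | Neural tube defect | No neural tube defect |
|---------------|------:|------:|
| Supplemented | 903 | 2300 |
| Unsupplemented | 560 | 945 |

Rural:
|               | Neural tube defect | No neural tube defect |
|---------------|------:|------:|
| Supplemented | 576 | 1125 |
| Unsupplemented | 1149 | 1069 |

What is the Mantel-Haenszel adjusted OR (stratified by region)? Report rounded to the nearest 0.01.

OR_MH = Σ(aᵢdᵢ/nᵢ) / Σ(bᵢcᵢ/nᵢ), where nᵢ is the stratum total.
Stratum 1 (Urban): n = 4708; a·d/n = 903·945/4708 = 181.2521; b·c/n = 2300·560/4708 = 273.5769
Stratum 2 (Rural): n = 3919; a·d/n = 576·1069/3919 = 157.1176; b·c/n = 1125·1149/3919 = 329.8354
OR_MH = (181.2521 + 157.1176) / (273.5769 + 329.8354) = 338.3698 / 603.4123 = 0.56076

0.56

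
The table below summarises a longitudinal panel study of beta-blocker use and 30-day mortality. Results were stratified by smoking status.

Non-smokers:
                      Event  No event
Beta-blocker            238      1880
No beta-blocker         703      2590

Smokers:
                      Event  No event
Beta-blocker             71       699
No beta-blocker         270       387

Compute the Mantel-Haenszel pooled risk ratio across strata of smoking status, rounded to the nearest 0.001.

0.422

RR_MH = Σ(aᵢ·n₀ᵢ/nᵢ) / Σ(cᵢ·n₁ᵢ/nᵢ), with n₁ᵢ = aᵢ+bᵢ (exposed), n₀ᵢ = cᵢ+dᵢ (unexposed), nᵢ = n₁ᵢ+n₀ᵢ.
Stratum 1 (Non-smokers): n₁ = 2118, n₀ = 3293, n = 5411; a·n₀/n = 238·3293/5411 = 144.8409; c·n₁/n = 703·2118/5411 = 275.1717
Stratum 2 (Smokers): n₁ = 770, n₀ = 657, n = 1427; a·n₀/n = 71·657/1427 = 32.6889; c·n₁/n = 270·770/1427 = 145.6903
RR_MH = (144.8409 + 32.6889) / (275.1717 + 145.6903) = 177.5297 / 420.8619 = 0.42182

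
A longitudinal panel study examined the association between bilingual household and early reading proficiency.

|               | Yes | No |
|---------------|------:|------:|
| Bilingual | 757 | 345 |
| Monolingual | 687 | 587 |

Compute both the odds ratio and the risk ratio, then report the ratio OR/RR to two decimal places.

1.47

Cells: a = 757, b = 345, c = 687, d = 587.
OR = (757·587)/(345·687) = 444359/237015 = 1.87481
Risk in exposed = 757/1102 = 0.68693; risk in unexposed = 687/1274 = 0.53925; RR = 1.27388
OR/RR = 1.87481 / 1.27388 = 1.47174
The outcome is not rare, so the OR lies further from 1 than the RR.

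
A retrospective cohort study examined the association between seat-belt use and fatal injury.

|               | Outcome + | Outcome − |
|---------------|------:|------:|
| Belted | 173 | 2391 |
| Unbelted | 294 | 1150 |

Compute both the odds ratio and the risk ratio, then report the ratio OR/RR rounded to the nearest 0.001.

0.854

Cells: a = 173, b = 2391, c = 294, d = 1150.
OR = (173·1150)/(2391·294) = 198950/702954 = 0.28302
Risk in exposed = 173/2564 = 0.06747; risk in unexposed = 294/1444 = 0.20360; RR = 0.33140
OR/RR = 0.28302 / 0.33140 = 0.85402
The outcome is not rare, so the OR lies further from 1 than the RR.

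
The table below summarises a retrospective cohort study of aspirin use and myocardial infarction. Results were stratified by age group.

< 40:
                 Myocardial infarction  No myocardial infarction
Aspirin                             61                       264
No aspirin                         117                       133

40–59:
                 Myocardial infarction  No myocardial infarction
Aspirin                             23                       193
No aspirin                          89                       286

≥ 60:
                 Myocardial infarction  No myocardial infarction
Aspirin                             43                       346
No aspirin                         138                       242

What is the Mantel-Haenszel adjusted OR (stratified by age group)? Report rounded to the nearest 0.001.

OR_MH = Σ(aᵢdᵢ/nᵢ) / Σ(bᵢcᵢ/nᵢ), where nᵢ is the stratum total.
Stratum 1 (< 40): n = 575; a·d/n = 61·133/575 = 14.1096; b·c/n = 264·117/575 = 53.7183
Stratum 2 (40–59): n = 591; a·d/n = 23·286/591 = 11.1303; b·c/n = 193·89/591 = 29.0643
Stratum 3 (≥ 60): n = 769; a·d/n = 43·242/769 = 13.5319; b·c/n = 346·138/769 = 62.0910
OR_MH = (14.1096 + 11.1303 + 13.5319) / (53.7183 + 29.0643 + 62.0910) = 38.7717 / 144.8736 = 0.26762

0.268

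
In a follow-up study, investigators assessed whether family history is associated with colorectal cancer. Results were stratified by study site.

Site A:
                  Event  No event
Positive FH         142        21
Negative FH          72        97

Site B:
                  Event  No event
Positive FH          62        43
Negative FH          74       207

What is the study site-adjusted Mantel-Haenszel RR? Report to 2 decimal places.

2.12

RR_MH = Σ(aᵢ·n₀ᵢ/nᵢ) / Σ(cᵢ·n₁ᵢ/nᵢ), with n₁ᵢ = aᵢ+bᵢ (exposed), n₀ᵢ = cᵢ+dᵢ (unexposed), nᵢ = n₁ᵢ+n₀ᵢ.
Stratum 1 (Site A): n₁ = 163, n₀ = 169, n = 332; a·n₀/n = 142·169/332 = 72.2831; c·n₁/n = 72·163/332 = 35.3494
Stratum 2 (Site B): n₁ = 105, n₀ = 281, n = 386; a·n₀/n = 62·281/386 = 45.1347; c·n₁/n = 74·105/386 = 20.1295
RR_MH = (72.2831 + 45.1347) / (35.3494 + 20.1295) = 117.4178 / 55.4789 = 2.11644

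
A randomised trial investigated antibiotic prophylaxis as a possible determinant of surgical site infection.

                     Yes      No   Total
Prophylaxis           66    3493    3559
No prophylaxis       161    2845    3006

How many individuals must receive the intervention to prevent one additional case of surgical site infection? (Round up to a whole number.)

29

Risk in treated group = 66/3559 = 0.01854; risk in control = 161/3006 = 0.05356.
Absolute risk reduction = 0.05356 − 0.01854 = 0.03502
NNT = 1 / ARR = 1 / 0.03502 = 28.559 → round up → 29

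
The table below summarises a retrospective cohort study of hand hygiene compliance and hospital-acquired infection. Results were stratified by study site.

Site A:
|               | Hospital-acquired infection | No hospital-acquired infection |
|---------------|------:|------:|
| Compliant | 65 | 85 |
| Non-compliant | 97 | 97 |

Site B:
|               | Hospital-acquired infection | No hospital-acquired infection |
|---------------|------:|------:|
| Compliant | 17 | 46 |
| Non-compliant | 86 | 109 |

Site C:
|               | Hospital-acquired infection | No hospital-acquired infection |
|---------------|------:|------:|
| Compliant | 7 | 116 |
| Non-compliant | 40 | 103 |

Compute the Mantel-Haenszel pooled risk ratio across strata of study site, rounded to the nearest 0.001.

0.651

RR_MH = Σ(aᵢ·n₀ᵢ/nᵢ) / Σ(cᵢ·n₁ᵢ/nᵢ), with n₁ᵢ = aᵢ+bᵢ (exposed), n₀ᵢ = cᵢ+dᵢ (unexposed), nᵢ = n₁ᵢ+n₀ᵢ.
Stratum 1 (Site A): n₁ = 150, n₀ = 194, n = 344; a·n₀/n = 65·194/344 = 36.6570; c·n₁/n = 97·150/344 = 42.2965
Stratum 2 (Site B): n₁ = 63, n₀ = 195, n = 258; a·n₀/n = 17·195/258 = 12.8488; c·n₁/n = 86·63/258 = 21.0000
Stratum 3 (Site C): n₁ = 123, n₀ = 143, n = 266; a·n₀/n = 7·143/266 = 3.7632; c·n₁/n = 40·123/266 = 18.4962
RR_MH = (36.6570 + 12.8488 + 3.7632) / (42.2965 + 21.0000 + 18.4962) = 53.2690 / 81.7928 = 0.65127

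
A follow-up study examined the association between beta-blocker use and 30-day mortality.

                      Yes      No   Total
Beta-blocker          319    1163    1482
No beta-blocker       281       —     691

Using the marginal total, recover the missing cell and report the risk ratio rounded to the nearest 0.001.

0.529

The missing cell is in the unexposed row: 691 − 281 = 410.
So a = 319, b = 1163, c = 281, d = 410.
RR = [a/(a+b)] / [c/(c+d)] = (319/1482) / (281/691) = 0.21525/0.40666 = 0.52932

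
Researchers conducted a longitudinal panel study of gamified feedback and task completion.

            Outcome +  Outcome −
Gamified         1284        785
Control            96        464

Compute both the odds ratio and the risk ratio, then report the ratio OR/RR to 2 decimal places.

Cells: a = 1284, b = 785, c = 96, d = 464.
OR = (1284·464)/(785·96) = 595776/75360 = 7.90573
Risk in exposed = 1284/2069 = 0.62059; risk in unexposed = 96/560 = 0.17143; RR = 3.62011
OR/RR = 7.90573 / 3.62011 = 2.18384
The outcome is not rare, so the OR lies further from 1 than the RR.

2.18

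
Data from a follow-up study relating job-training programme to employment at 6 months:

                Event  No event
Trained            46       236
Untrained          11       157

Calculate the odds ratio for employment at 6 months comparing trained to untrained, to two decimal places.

2.78

Cells: a = 46, b = 236, c = 11, d = 157.
OR = (a·d)/(b·c) = (46 × 157) / (236 × 11) = 7222 / 2596 = 2.78197
The odds of employment at 6 months are about 2.78 times as high in the trained group.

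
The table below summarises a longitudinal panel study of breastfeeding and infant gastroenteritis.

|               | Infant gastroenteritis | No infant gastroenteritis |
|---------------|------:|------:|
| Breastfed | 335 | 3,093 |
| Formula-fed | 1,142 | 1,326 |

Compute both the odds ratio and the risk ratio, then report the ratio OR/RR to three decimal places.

0.595

Cells: a = 335, b = 3093, c = 1142, d = 1326.
OR = (335·1326)/(3093·1142) = 444210/3532206 = 0.12576
Risk in exposed = 335/3428 = 0.09772; risk in unexposed = 1142/2468 = 0.46272; RR = 0.21119
OR/RR = 0.12576 / 0.21119 = 0.59547
The outcome is not rare, so the OR lies further from 1 than the RR.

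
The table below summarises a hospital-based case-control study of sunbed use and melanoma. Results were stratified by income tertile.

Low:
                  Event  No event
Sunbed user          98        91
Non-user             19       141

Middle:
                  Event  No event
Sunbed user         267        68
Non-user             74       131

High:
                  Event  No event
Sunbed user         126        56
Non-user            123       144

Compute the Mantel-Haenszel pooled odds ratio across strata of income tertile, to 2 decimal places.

OR_MH = Σ(aᵢdᵢ/nᵢ) / Σ(bᵢcᵢ/nᵢ), where nᵢ is the stratum total.
Stratum 1 (Low): n = 349; a·d/n = 98·141/349 = 39.5931; b·c/n = 91·19/349 = 4.9542
Stratum 2 (Middle): n = 540; a·d/n = 267·131/540 = 64.7722; b·c/n = 68·74/540 = 9.3185
Stratum 3 (High): n = 449; a·d/n = 126·144/449 = 40.4098; b·c/n = 56·123/449 = 15.3408
OR_MH = (39.5931 + 64.7722 + 40.4098) / (4.9542 + 9.3185 + 15.3408) = 144.7751 / 29.6134 = 4.88883

4.89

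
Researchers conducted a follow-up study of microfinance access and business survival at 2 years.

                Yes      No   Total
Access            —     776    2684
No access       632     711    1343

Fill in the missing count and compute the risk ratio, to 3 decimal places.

1.511

The missing cell is in the exposed row: 2684 − 776 = 1908.
So a = 1908, b = 776, c = 632, d = 711.
RR = [a/(a+b)] / [c/(c+d)] = (1908/2684) / (632/1343) = 0.71088/0.47059 = 1.51062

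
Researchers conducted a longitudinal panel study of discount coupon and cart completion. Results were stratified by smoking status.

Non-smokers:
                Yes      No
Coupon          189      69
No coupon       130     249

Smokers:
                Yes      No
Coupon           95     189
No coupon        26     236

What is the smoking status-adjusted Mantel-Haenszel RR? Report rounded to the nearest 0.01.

RR_MH = Σ(aᵢ·n₀ᵢ/nᵢ) / Σ(cᵢ·n₁ᵢ/nᵢ), with n₁ᵢ = aᵢ+bᵢ (exposed), n₀ᵢ = cᵢ+dᵢ (unexposed), nᵢ = n₁ᵢ+n₀ᵢ.
Stratum 1 (Non-smokers): n₁ = 258, n₀ = 379, n = 637; a·n₀/n = 189·379/637 = 112.4505; c·n₁/n = 130·258/637 = 52.6531
Stratum 2 (Smokers): n₁ = 284, n₀ = 262, n = 546; a·n₀/n = 95·262/546 = 45.5861; c·n₁/n = 26·284/546 = 13.5238
RR_MH = (112.4505 + 45.5861) / (52.6531 + 13.5238) = 158.0366 / 66.1769 = 2.38809

2.39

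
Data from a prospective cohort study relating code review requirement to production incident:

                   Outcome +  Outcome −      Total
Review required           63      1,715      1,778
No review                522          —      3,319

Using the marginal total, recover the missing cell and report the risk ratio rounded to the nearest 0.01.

The missing cell is in the unexposed row: 3319 − 522 = 2797.
So a = 63, b = 1715, c = 522, d = 2797.
RR = [a/(a+b)] / [c/(c+d)] = (63/1778) / (522/3319) = 0.03543/0.15728 = 0.22529

0.23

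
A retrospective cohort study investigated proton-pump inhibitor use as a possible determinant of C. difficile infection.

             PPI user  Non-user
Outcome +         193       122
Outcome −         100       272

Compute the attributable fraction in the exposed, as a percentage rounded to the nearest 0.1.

53.0

Reading the table with exposure as columns: a = 193 (PPI user, case), b = 100 (PPI user, non-case), c = 122 (Non-user, case), d = 272.
Risk in exposed = 193/293 = 0.65870; risk in unexposed = 122/394 = 0.30964.
RR = 0.65870/0.30964 = 2.12729
AR% = (RR − 1)/RR × 100 = (2.12729 − 1)/2.12729 × 100 = 52.9918%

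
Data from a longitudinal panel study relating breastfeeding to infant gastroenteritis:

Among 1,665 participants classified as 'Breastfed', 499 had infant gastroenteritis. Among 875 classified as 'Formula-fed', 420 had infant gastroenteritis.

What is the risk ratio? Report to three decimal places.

0.624

From the description: a = 499, b = 1166, c = 420, d = 455.
Risk in exposed = 499/1665 = 0.29970; risk in unexposed = 420/875 = 0.48000.
RR = 0.29970 / 0.48000 = 0.62437
The risk is 38% lower among the exposed than among the unexposed.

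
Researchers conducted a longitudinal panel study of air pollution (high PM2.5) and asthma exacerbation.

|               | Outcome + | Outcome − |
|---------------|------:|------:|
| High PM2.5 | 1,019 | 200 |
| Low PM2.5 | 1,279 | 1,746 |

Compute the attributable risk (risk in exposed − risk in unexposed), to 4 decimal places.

Cells: a = 1019, b = 200, c = 1279, d = 1746.
Risk in exposed = 1019/1219 = 0.835931; risk in unexposed = 1279/3025 = 0.422810.
Risk difference = 0.835931 − 0.422810 = 0.413121

0.4131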